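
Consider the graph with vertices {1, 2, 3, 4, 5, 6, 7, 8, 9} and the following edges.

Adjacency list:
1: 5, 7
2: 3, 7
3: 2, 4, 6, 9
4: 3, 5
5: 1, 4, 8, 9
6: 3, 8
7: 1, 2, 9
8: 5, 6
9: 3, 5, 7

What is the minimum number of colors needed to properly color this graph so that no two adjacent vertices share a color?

3

The cycle 6-3-9-5-8-6 has odd length 5, so it cannot be 2-colored; at least 3 colors are needed.
3 colors suffice: 1=b, 2=b, 3=a, 4=b, 5=a, 6=b, 7=a, 8=c, 9=b. No two adjacent vertices share a color.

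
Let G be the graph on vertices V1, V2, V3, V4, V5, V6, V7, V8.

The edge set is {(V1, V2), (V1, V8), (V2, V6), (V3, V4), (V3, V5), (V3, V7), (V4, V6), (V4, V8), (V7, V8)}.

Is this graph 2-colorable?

The cycle V8-V4-V6-V2-V1-V8 has odd length 5, so it cannot be 2-colored; at least 3 colors are needed.
So 2 colors are not enough.

No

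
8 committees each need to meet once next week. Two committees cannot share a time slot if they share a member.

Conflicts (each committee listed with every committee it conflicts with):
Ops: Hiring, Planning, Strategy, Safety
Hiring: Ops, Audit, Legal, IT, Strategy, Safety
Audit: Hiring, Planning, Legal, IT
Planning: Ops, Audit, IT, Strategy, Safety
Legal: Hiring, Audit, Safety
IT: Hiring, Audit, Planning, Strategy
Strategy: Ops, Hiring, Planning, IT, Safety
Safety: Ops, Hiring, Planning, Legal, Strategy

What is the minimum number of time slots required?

Ops, Planning, Strategy, Safety all conflict with each other, so at least 4 time slots are needed.
Using 4 time slots: Ops=4, Hiring=1, Audit=2, Planning=1, Legal=4, IT=3, Strategy=2, Safety=3. Each listed conflict is separated.

4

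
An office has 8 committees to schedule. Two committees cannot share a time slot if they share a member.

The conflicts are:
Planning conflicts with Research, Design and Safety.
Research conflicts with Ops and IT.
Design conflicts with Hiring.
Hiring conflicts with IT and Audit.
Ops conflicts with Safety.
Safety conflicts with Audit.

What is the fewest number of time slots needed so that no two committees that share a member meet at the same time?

The cycle Research-IT-Hiring-Design-Planning-Research has odd length 5, so it cannot be 2-colored; at least 3 time slots are needed.
Using 3 time slots: Planning=1, Research=2, Design=2, Hiring=1, Ops=1, Safety=2, IT=3, Audit=3. Each listed conflict is separated.

3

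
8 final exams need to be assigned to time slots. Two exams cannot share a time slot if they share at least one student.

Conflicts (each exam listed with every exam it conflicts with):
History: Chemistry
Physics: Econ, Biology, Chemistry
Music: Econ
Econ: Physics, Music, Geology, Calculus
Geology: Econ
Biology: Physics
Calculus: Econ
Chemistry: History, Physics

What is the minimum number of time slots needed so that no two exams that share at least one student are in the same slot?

2

Music and Econ conflict, so at least 2 time slots are needed.
2 time slots suffice: time slot 1 → {Econ, Biology, Chemistry}; time slot 2 → {History, Physics, Music, Geology, Calculus}. Each listed conflict is separated.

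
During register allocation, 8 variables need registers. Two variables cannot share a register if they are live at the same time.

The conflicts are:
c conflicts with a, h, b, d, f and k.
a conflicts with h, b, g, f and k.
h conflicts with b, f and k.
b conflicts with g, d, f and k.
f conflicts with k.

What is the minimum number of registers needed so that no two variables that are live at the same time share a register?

6

c, a, h, b, f, k all conflict with each other, so at least 6 registers are needed.
6 registers suffice: register 1 → {b}; register 2 → {c, g}; register 3 → {a, d}; register 4 → {f}; register 5 → {k}; register 6 → {h}. Every pair that conflicts lands in different registers.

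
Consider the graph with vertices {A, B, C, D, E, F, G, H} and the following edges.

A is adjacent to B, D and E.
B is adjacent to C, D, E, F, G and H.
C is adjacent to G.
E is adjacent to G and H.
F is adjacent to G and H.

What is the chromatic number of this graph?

B, F, G form a triangle, so at least 3 colors are needed.
A valid assignment using 3 colors: A=2, B=1, C=3, D=3, E=3, F=3, G=2, H=2. No two adjacent vertices share a color.

3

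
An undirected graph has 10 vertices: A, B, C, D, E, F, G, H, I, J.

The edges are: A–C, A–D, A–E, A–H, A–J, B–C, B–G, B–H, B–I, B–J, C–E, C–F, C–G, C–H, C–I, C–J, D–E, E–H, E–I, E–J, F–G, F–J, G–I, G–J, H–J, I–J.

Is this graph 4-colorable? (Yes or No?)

No

A, C, E, H, J form a clique, so at least 5 colors are needed.
So 4 colors are not enough.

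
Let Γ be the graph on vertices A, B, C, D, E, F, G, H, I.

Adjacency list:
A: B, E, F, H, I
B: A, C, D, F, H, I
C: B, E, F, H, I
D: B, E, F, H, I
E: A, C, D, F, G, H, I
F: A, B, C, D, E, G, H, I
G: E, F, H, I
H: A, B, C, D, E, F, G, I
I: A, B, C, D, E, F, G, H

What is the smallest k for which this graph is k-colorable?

5

D, E, F, H, I form a clique, so at least 5 colors are needed.
One proper 5-coloring: A=5, B=4, C=5, D=5, E=4, F=3, G=5, H=2, I=1. Every edge joins two different colors.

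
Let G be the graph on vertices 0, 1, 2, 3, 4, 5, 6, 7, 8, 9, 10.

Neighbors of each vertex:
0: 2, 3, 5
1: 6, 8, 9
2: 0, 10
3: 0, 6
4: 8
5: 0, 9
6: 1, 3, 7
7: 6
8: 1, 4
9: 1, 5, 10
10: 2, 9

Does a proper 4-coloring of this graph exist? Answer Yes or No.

Yes

The chromatic number is 3. The cycle 9-5-0-2-10-9 has odd length 5, so it cannot be 2-colored; at least 3 colors are needed.
3 colors suffice: color red → {0, 1, 4, 7, 10}; color blue → {2, 6, 8, 9}; color green → {3, 5}.
Since 4 ≥ 3, a proper 4-coloring certainly exists.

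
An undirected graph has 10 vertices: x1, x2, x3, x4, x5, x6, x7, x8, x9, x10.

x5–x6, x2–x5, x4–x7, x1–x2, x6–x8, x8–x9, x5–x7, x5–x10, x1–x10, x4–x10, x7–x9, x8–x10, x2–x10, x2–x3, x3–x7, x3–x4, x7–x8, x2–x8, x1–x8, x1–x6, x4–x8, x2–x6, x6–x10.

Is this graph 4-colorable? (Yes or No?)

x1, x2, x6, x8, x10 are mutually adjacent (a clique of size 5), so at least 5 colors are needed.
So 4 colors are not enough.

No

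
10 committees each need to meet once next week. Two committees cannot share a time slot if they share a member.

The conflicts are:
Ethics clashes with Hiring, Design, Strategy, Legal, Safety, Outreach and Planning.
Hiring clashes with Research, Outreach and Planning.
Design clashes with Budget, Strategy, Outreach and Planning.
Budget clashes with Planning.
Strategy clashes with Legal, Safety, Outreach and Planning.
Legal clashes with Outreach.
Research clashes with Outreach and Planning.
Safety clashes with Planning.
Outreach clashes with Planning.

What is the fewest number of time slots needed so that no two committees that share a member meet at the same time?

Ethics, Design, Strategy, Outreach, Planning all conflict with each other, so at least 5 time slots are needed.
5 time slots suffice: time slot 1 → {Legal, Planning}; time slot 2 → {Budget, Safety, Outreach}; time slot 3 → {Ethics, Research}; time slot 4 → {Hiring, Strategy}; time slot 5 → {Design}. Every pair that conflicts lands in different time slots.

5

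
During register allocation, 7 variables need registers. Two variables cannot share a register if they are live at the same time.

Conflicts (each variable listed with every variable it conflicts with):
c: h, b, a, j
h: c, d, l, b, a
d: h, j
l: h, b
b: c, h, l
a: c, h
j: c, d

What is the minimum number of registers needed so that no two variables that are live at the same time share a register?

c, h, a are mutually in conflict, so at least 3 registers are needed.
Using 3 registers: c=2, h=1, d=2, l=2, b=3, a=3, j=1. Every pair that conflicts lands in different registers.

3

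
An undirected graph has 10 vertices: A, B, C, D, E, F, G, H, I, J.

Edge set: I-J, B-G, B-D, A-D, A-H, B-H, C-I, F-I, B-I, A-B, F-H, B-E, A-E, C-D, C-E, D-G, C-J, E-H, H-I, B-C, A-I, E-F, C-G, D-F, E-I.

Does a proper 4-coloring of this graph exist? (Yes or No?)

A, B, E, H, I are mutually adjacent (a clique of size 5), so at least 5 colors are needed.
So 4 colors are not enough.

No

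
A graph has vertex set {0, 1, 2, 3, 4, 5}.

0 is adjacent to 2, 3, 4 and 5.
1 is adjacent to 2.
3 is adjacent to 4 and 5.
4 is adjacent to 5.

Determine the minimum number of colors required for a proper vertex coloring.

4

0, 3, 4, 5 are mutually adjacent (a clique of size 4), so at least 4 colors are needed.
4 colors suffice: color red → {0, 1}; color blue → {2, 3}; color green → {5}; color yellow → {4}. No two adjacent vertices share a color.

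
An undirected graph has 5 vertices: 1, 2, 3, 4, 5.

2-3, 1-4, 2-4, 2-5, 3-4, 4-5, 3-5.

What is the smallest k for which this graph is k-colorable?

4

2, 3, 4, 5 form a clique, so at least 4 colors are needed.
4 colors suffice: color red → {4}; color blue → {1, 5}; color green → {2}; color yellow → {3}. Every edge joins two different colors.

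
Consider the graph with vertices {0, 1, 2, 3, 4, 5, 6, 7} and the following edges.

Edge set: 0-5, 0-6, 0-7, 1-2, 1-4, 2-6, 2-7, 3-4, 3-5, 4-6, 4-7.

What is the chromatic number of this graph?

3

The cycle 5-0-6-4-3-5 has odd length 5, so it cannot be 2-colored; at least 3 colors are needed.
One proper 3-coloring: 0=a, 1=b, 2=a, 3=b, 4=a, 5=c, 6=b, 7=b. Every edge joins two different colors.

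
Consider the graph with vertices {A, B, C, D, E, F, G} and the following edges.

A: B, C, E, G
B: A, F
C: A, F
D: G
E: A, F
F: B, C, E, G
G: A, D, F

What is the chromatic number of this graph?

2

A and G are adjacent, so at least 2 colors are needed.
2 colors suffice: A=1, B=2, C=2, D=1, E=2, F=1, G=2. Every edge joins two different colors.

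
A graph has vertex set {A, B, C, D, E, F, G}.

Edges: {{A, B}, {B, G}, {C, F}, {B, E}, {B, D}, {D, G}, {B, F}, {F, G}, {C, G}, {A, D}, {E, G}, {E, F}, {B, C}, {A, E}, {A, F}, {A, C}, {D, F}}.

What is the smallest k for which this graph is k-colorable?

B, E, F, G form a clique, so at least 4 colors are needed.
4 colors suffice: color 1 → {B}; color 2 → {F}; color 3 → {A, G}; color 4 → {C, D, E}. Every edge joins two different colors.

4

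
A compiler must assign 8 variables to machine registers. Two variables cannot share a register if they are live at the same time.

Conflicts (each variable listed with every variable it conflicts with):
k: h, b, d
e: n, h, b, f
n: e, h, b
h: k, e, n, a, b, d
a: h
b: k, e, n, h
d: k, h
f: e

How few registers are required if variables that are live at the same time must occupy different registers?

4

e, n, h, b are mutually in conflict, so at least 4 registers are needed.
4 registers suffice: register 1 → {h, f}; register 2 → {a, b, d}; register 3 → {k, e}; register 4 → {n}. Each listed conflict is separated.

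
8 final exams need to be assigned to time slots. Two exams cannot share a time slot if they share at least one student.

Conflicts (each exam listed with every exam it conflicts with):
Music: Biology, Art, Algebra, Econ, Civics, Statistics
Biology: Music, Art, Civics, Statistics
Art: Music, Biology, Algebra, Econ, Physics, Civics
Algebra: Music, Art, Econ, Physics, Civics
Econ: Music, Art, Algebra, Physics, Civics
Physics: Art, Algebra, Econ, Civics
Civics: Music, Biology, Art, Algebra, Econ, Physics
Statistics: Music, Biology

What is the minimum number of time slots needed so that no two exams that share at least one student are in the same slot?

5

Music, Art, Algebra, Econ, Civics pairwise conflict, so at least 5 time slots are needed.
5 time slots suffice: time slot 1 → {Art, Statistics}; time slot 2 → {Music, Physics}; time slot 3 → {Civics}; time slot 4 → {Biology, Algebra}; time slot 5 → {Econ}. Every pair that conflicts lands in different time slots.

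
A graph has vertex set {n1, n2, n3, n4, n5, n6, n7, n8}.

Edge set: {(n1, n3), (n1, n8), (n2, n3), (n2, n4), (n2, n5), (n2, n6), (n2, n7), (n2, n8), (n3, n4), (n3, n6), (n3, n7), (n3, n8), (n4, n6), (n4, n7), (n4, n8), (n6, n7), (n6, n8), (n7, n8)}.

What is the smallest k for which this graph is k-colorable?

6

n2, n3, n4, n6, n7, n8 are pairwise adjacent (a clique of size 6), so at least 6 colors are needed.
6 colors suffice: color 1 → {n3, n5}; color 2 → {n1, n2}; color 3 → {n8}; color 4 → {n6}; color 5 → {n4}; color 6 → {n7}. Each edge has distinct colors on its endpoints.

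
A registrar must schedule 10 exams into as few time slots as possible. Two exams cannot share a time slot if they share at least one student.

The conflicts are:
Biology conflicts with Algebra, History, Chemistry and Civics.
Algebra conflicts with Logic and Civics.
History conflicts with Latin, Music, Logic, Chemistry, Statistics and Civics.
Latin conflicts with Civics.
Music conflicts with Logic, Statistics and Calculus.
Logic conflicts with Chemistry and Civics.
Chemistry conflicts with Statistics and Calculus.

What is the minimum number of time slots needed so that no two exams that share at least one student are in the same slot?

3

History, Latin, Civics are mutually in conflict, so at least 3 time slots are needed.
3 time slots suffice: time slot 1 → {Algebra, History, Calculus}; time slot 2 → {Music, Chemistry, Civics}; time slot 3 → {Biology, Latin, Logic, Statistics}. Each listed conflict is separated.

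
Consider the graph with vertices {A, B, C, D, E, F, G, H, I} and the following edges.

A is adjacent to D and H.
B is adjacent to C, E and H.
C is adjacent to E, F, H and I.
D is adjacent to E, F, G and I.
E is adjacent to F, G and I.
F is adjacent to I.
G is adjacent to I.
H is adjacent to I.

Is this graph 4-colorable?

The chromatic number is 4. D, E, F, I are mutually adjacent (a clique of size 4), so at least 4 colors are needed.
4 colors suffice: color red → {A, B, I}; color blue → {E, H}; color green → {C, D}; color yellow → {F, G}.
That is already a proper 4-coloring.

Yes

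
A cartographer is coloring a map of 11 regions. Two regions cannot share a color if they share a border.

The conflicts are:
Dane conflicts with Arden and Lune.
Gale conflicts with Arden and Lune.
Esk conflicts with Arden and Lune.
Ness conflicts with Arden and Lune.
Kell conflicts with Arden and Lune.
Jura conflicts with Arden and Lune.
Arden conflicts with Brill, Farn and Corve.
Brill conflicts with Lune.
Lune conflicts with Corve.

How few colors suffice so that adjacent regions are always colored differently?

Kell and Arden conflict, so at least 2 colors are needed.
One proper 2-coloring: Dane=2, Gale=2, Esk=2, Ness=2, Kell=2, Jura=2, Arden=1, Brill=2, Farn=2, Lune=1, Corve=2. No two conflicting regions share a color.

2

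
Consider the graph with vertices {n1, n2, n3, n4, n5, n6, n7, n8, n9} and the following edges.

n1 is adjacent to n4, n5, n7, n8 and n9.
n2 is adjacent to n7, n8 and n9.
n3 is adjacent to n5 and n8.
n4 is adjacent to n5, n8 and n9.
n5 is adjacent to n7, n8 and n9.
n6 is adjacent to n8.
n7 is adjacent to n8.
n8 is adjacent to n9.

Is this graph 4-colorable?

No

n1, n4, n5, n8, n9 are pairwise adjacent (a clique of size 5), so at least 5 colors are needed.
So 4 colors are not enough.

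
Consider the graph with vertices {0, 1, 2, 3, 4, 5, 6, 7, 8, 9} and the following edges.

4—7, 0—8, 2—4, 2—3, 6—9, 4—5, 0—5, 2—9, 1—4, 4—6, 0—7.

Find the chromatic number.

2

0 and 7 are adjacent, so at least 2 colors are needed.
A valid assignment using 2 colors: 0=a, 1=b, 2=b, 3=a, 4=a, 5=b, 6=b, 7=b, 8=b, 9=a. Every edge joins two different colors.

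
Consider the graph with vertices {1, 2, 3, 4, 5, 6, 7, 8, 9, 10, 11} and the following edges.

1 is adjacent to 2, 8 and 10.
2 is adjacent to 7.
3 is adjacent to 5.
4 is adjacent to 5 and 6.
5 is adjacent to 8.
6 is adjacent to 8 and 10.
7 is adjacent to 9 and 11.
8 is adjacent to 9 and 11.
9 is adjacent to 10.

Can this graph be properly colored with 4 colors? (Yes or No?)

The chromatic number is 3. The cycle 2-1-8-11-7-2 has odd length 5, so it cannot be 2-colored; at least 3 colors are needed.
A valid assignment using 3 colors: 1=blue, 2=green, 3=red, 4=red, 5=blue, 6=blue, 7=red, 8=red, 9=blue, 10=red, 11=blue.
Since 4 ≥ 3, a proper 4-coloring certainly exists.

Yes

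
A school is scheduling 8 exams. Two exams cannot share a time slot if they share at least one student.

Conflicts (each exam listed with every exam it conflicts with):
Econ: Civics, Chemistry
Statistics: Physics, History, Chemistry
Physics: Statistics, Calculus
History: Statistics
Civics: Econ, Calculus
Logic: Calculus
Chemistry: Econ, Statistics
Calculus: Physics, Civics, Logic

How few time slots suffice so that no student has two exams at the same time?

Econ and Chemistry conflict, so at least 2 time slots are needed.
2 time slots suffice: time slot 1 → {Econ, Statistics, Calculus}; time slot 2 → {Physics, History, Civics, Logic, Chemistry}. Every pair that conflicts lands in different time slots.

2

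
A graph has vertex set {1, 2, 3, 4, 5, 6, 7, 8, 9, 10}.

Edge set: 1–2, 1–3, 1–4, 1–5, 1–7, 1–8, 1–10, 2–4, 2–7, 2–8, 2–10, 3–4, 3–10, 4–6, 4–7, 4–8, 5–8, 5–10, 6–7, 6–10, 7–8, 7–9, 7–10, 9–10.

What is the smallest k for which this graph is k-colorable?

5

1, 2, 4, 7, 8 are mutually adjacent (a clique of size 5), so at least 5 colors are needed.
5 colors suffice: color red → {3, 5, 7}; color blue → {1, 6, 9}; color green → {4, 10}; color yellow → {2}; color purple → {8}. No two adjacent vertices share a color.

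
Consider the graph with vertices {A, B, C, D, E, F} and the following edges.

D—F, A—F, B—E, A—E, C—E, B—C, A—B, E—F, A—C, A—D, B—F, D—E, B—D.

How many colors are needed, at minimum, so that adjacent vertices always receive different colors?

A, B, D, E, F are mutually adjacent (a clique of size 5), so at least 5 colors are needed.
5 colors suffice: A=3, B=2, C=4, D=5, E=1, F=4. Each edge has distinct colors on its endpoints.

5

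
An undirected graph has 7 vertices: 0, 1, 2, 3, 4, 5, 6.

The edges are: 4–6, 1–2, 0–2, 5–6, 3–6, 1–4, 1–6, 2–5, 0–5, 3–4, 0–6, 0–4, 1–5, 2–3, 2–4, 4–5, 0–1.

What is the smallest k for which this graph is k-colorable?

0, 1, 4, 5, 6 form a clique, so at least 5 colors are needed.
5 colors suffice: color a → {4}; color b → {3, 5}; color c → {1}; color d → {0}; color e → {2, 6}. Each edge has distinct colors on its endpoints.

5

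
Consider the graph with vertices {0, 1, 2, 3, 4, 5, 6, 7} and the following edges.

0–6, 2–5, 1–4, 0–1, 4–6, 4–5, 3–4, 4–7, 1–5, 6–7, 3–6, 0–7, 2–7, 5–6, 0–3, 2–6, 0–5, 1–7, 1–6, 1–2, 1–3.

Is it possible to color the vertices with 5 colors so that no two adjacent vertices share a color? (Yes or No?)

The chromatic number is 4. 1, 4, 6, 7 are pairwise adjacent (a clique of size 4), so at least 4 colors are needed.
4 colors suffice: color a → {6}; color b → {1}; color c → {0, 2, 4}; color d → {3, 5, 7}.
Since 5 ≥ 4, a proper 5-coloring certainly exists.

Yes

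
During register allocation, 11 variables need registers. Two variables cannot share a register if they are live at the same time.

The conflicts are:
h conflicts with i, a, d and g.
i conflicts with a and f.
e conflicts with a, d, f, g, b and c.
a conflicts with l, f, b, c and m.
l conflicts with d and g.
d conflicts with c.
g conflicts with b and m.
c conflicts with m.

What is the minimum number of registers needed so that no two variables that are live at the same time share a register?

3

e, d, c are mutually in conflict, so at least 3 registers are needed.
3 registers suffice: register 1 → {a, d, g}; register 2 → {i, e, l, m}; register 3 → {h, f, b, c}. Every pair that conflicts lands in different registers.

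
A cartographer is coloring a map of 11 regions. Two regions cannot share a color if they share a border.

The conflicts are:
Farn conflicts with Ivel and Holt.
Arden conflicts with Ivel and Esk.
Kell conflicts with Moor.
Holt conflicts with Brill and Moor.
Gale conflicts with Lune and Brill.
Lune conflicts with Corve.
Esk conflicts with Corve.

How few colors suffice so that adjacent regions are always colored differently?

The cycle Lune-Gale-Brill-Holt-Farn-Ivel-Arden-Esk-Corve-Lune has odd length 9, so it cannot be 2-colored; at least 3 colors are needed.
One proper 3-coloring: Farn=2, Arden=3, Kell=1, Ivel=1, Holt=1, Gale=1, Lune=2, Esk=2, Brill=2, Moor=2, Corve=1. Each listed conflict is separated.

3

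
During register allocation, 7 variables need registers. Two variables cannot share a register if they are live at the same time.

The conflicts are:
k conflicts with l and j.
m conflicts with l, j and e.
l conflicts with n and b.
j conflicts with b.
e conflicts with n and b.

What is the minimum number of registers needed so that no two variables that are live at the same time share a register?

2

j and b conflict, so at least 2 registers are needed.
2 registers suffice: register 1 → {l, j, e}; register 2 → {k, m, n, b}. Every pair that conflicts lands in different registers.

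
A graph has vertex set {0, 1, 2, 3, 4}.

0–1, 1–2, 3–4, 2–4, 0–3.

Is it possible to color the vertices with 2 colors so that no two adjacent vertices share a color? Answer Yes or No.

The cycle 0-3-4-2-1-0 has odd length 5, so it cannot be 2-colored; at least 3 colors are needed.
So 2 colors are not enough.

No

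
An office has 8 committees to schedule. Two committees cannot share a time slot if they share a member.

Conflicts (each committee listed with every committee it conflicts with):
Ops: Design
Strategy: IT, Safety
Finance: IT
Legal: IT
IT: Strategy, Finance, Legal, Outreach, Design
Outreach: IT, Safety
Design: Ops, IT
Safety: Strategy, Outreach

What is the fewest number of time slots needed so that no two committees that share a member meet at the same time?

2

Finance and IT conflict, so at least 2 time slots are needed.
2 time slots suffice: time slot 1 → {Ops, IT, Safety}; time slot 2 → {Strategy, Finance, Legal, Outreach, Design}. No two conflicting committees share a time slot.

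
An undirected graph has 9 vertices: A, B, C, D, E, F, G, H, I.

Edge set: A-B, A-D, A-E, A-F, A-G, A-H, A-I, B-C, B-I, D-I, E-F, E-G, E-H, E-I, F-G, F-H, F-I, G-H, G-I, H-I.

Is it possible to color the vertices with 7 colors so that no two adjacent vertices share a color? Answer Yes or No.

Yes

The chromatic number is 6. A, E, F, G, H, I are mutually adjacent (a clique of size 6), so at least 6 colors are needed.
6 colors suffice: color 1 → {A, C}; color 2 → {I}; color 3 → {B, D, E}; color 4 → {F}; color 5 → {H}; color 6 → {G}.
Since 7 ≥ 6, a proper 7-coloring certainly exists.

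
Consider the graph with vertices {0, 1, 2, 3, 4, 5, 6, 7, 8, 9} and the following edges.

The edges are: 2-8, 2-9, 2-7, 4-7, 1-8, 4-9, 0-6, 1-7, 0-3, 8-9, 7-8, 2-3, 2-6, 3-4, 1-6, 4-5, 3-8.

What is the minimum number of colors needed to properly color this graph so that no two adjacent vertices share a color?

3

1, 7, 8 are pairwise adjacent, so at least 3 colors are needed.
3 colors suffice: 0=b, 1=b, 2=b, 3=c, 4=a, 5=b, 6=a, 7=c, 8=a, 9=c. Each edge has distinct colors on its endpoints.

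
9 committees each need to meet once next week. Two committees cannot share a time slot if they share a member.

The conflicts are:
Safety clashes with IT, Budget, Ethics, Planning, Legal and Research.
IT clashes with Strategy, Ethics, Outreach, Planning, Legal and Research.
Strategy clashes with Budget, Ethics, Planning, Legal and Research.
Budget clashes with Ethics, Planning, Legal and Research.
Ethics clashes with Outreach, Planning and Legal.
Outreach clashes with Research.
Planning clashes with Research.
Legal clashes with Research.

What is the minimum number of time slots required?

4

Safety, Budget, Legal, Research are mutually in conflict, so at least 4 time slots are needed.
4 time slots suffice: time slot 1 → {IT, Budget}; time slot 2 → {Ethics, Research}; time slot 3 → {Outreach, Planning, Legal}; time slot 4 → {Safety, Strategy}. Each listed conflict is separated.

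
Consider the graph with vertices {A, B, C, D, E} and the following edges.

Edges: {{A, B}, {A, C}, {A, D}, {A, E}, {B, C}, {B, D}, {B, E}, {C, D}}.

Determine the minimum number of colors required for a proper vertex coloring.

4

A, B, C, D are mutually adjacent (a clique of size 4), so at least 4 colors are needed.
4 colors suffice: color 1 → {B}; color 2 → {A}; color 3 → {C, E}; color 4 → {D}. Every edge joins two different colors.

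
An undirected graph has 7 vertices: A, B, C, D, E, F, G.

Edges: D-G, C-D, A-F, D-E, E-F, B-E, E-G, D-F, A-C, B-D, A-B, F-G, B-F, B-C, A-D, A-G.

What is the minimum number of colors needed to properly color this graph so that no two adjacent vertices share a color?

4

A, B, D, F are mutually adjacent (a clique of size 4), so at least 4 colors are needed.
One proper 4-coloring: A=green, B=yellow, C=blue, D=red, E=green, F=blue, G=yellow. Each edge has distinct colors on its endpoints.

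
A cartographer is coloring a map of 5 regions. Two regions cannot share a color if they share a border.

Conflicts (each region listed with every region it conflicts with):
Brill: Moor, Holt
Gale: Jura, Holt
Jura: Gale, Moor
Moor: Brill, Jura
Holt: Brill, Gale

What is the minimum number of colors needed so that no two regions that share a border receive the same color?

3

The cycle Moor-Brill-Holt-Gale-Jura-Moor has odd length 5, so it cannot be 2-colored; at least 3 colors are needed.
3 colors suffice: color 1 → {Jura, Holt}; color 2 → {Brill, Gale}; color 3 → {Moor}. Each listed conflict is separated.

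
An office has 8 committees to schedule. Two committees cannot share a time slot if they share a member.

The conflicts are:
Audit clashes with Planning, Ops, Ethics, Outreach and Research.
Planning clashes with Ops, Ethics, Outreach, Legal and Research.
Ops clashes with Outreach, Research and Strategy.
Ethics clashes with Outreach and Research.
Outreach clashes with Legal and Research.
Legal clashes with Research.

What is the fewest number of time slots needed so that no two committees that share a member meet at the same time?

5

Audit, Planning, Ethics, Outreach, Research pairwise conflict, so at least 5 time slots are needed.
A valid assignment using 5 time slots: Audit=4, Planning=3, Ops=5, Ethics=5, Outreach=1, Legal=4, Research=2, Strategy=1. Each listed conflict is separated.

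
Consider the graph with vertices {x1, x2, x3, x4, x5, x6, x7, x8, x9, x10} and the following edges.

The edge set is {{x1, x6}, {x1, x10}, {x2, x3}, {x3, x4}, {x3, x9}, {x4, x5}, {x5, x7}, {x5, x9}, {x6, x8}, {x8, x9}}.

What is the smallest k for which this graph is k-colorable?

2

x5 and x7 are adjacent, so at least 2 colors are needed.
2 colors suffice: color 1 → {x1, x3, x5, x8}; color 2 → {x2, x4, x6, x7, x9, x10}. No two adjacent vertices share a color.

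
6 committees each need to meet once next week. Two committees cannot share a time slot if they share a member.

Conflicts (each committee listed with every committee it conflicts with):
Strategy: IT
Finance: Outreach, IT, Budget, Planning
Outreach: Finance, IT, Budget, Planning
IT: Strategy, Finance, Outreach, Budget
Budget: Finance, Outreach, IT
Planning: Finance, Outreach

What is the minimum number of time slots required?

4

Finance, Outreach, IT, Budget pairwise conflict, so at least 4 time slots are needed.
4 time slots suffice: time slot 1 → {IT, Planning}; time slot 2 → {Strategy, Outreach}; time slot 3 → {Finance}; time slot 4 → {Budget}. No two conflicting committees share a time slot.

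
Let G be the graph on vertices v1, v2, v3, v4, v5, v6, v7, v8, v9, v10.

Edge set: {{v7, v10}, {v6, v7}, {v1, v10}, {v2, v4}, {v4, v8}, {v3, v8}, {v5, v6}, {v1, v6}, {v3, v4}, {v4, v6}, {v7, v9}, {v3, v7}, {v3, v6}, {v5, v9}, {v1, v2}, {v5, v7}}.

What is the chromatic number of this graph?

3

v5, v6, v7 are pairwise adjacent, so at least 3 colors are needed.
3 colors suffice: color 1 → {v1, v4, v7}; color 2 → {v2, v6, v8, v9, v10}; color 3 → {v3, v5}. Every edge joins two different colors.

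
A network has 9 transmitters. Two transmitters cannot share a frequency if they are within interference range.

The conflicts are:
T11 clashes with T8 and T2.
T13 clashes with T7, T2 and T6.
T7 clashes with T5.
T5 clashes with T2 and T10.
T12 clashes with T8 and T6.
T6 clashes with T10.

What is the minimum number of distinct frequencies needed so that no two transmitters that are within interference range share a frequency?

3

The cycle T13-T7-T5-T10-T6-T13 has odd length 5, so it cannot be 2-colored; at least 3 frequencies are needed.
Using 3 frequencies: T11=1, T13=3, T7=2, T5=1, T12=2, T8=3, T2=2, T6=1, T10=2. No two conflicting transmitters share a frequency.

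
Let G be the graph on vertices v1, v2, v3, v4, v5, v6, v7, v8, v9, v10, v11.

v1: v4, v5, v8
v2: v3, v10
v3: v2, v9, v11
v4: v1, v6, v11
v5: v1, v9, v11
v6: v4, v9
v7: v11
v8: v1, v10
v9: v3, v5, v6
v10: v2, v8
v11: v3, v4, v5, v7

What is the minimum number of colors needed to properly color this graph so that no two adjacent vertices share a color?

The cycle v11-v5-v9-v6-v4-v11 has odd length 5, so it cannot be 2-colored; at least 3 colors are needed.
3 colors suffice: v1=1, v2=3, v3=2, v4=2, v5=2, v6=3, v7=2, v8=2, v9=1, v10=1, v11=1. Each edge has distinct colors on its endpoints.

3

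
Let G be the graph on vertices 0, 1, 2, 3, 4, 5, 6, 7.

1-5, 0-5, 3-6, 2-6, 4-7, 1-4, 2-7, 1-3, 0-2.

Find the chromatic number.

1 and 4 are adjacent, so at least 2 colors are needed.
2 colors suffice: 0=red, 1=red, 2=blue, 3=blue, 4=blue, 5=blue, 6=red, 7=red. Every edge joins two different colors.

2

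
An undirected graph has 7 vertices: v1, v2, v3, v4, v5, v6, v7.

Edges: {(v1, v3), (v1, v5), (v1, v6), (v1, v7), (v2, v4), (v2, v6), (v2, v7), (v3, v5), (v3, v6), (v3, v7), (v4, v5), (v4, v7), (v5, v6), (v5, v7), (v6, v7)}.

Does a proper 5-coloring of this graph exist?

The chromatic number is 5. v1, v3, v5, v6, v7 are mutually adjacent (a clique of size 5), so at least 5 colors are needed.
5 colors suffice: v1=5, v2=3, v3=4, v4=2, v5=3, v6=2, v7=1.
That is already a proper 5-coloring.

Yes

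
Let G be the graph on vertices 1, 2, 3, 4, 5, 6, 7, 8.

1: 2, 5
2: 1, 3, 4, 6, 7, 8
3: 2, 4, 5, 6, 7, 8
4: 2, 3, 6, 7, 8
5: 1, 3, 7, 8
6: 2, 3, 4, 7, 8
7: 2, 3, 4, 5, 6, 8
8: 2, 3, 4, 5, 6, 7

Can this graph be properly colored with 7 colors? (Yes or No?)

The chromatic number is 6. 2, 3, 4, 6, 7, 8 form a clique, so at least 6 colors are needed.
One proper 6-coloring: 1=red, 2=yellow, 3=green, 4=purple, 5=yellow, 6=orange, 7=red, 8=blue.
Since 7 ≥ 6, a proper 7-coloring certainly exists.

Yes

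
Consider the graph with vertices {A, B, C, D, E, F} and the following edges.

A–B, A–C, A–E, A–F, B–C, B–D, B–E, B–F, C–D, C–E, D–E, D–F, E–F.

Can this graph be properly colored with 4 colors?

Yes

The chromatic number is 4. B, D, E, F are pairwise adjacent (a clique of size 4), so at least 4 colors are needed.
A valid assignment using 4 colors: A=yellow, B=blue, C=green, D=yellow, E=red, F=green.
That is already a proper 4-coloring.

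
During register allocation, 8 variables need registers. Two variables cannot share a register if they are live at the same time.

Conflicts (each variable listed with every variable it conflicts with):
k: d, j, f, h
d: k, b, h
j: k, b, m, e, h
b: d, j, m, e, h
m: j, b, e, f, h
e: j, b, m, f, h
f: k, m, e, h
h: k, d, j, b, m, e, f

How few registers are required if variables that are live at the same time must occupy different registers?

5

j, b, m, e, h are mutually in conflict, so at least 5 registers are needed.
5 registers suffice: k=3, d=4, j=4, b=2, m=5, e=3, f=2, h=1. No two conflicting variables share a register.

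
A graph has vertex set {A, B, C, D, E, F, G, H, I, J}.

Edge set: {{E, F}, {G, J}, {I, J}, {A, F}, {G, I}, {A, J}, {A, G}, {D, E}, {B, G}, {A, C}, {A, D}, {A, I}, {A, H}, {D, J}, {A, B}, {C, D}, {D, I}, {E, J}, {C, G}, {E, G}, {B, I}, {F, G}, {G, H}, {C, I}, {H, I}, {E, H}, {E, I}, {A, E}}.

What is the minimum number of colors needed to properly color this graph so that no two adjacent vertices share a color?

5

A, E, G, H, I are pairwise adjacent (a clique of size 5), so at least 5 colors are needed.
A valid assignment using 5 colors: A=red, B=yellow, C=yellow, D=green, E=yellow, F=blue, G=green, H=purple, I=blue, J=purple. Each edge has distinct colors on its endpoints.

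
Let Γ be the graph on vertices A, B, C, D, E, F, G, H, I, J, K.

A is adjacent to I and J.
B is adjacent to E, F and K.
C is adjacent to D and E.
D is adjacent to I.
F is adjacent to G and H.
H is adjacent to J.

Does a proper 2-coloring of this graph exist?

No

The cycle I-A-J-H-F-B-E-C-D-I has odd length 9, so it cannot be 2-colored; at least 3 colors are needed.
So 2 colors are not enough.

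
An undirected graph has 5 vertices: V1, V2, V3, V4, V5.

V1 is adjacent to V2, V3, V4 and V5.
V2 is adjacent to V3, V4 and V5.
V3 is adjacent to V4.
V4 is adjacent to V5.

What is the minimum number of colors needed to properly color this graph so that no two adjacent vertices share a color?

V1, V2, V4, V5 are mutually adjacent (a clique of size 4), so at least 4 colors are needed.
4 colors suffice: color 1 → {V2}; color 2 → {V4}; color 3 → {V1}; color 4 → {V3, V5}. Every edge joins two different colors.

4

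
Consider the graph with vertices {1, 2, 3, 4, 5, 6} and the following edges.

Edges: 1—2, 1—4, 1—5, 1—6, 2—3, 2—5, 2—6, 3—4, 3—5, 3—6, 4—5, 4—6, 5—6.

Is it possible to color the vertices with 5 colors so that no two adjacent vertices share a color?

Yes

The chromatic number is 4. 3, 4, 5, 6 form a clique, so at least 4 colors are needed.
One proper 4-coloring: 1=c, 2=d, 3=c, 4=d, 5=a, 6=b.
Since 5 ≥ 4, a proper 5-coloring certainly exists.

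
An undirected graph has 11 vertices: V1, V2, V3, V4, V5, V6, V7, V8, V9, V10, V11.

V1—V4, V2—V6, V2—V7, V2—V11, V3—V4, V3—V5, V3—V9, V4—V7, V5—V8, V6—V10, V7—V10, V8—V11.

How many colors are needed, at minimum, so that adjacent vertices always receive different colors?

3

The cycle V5-V8-V11-V2-V7-V4-V3-V5 has odd length 7, so it cannot be 2-colored; at least 3 colors are needed.
3 colors suffice: color 1 → {V1, V2, V3, V8, V10}; color 2 → {V5, V6, V7, V9, V11}; color 3 → {V4}. Every edge joins two different colors.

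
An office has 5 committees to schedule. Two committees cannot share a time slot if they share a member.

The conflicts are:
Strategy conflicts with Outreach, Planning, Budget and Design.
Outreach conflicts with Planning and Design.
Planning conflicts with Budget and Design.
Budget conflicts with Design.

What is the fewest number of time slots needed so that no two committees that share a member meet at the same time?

4

Strategy, Planning, Budget, Design pairwise conflict, so at least 4 time slots are needed.
4 time slots suffice: Strategy=1, Outreach=4, Planning=2, Budget=4, Design=3. Every pair that conflicts lands in different time slots.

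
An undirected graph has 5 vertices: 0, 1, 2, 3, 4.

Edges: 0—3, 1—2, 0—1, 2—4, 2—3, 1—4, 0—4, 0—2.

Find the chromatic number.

4

0, 1, 2, 4 form a clique, so at least 4 colors are needed.
4 colors suffice: 0=red, 1=green, 2=blue, 3=green, 4=yellow. Each edge has distinct colors on its endpoints.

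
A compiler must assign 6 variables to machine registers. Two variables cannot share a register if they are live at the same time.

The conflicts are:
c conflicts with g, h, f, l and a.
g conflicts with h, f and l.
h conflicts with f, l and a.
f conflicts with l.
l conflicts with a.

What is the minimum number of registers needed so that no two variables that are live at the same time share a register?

5

c, g, h, f, l are mutually in conflict, so at least 5 registers are needed.
5 registers suffice: register 1 → {h}; register 2 → {l}; register 3 → {c}; register 4 → {f, a}; register 5 → {g}. No two conflicting variables share a register.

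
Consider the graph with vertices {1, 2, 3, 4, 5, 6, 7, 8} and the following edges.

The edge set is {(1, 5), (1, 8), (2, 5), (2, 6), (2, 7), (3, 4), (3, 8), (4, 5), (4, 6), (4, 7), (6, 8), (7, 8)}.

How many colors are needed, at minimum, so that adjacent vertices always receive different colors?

3

The cycle 1-8-7-2-5-1 has odd length 5, so it cannot be 2-colored; at least 3 colors are needed.
A valid assignment using 3 colors: 1=green, 2=red, 3=blue, 4=red, 5=blue, 6=blue, 7=blue, 8=red. Each edge has distinct colors on its endpoints.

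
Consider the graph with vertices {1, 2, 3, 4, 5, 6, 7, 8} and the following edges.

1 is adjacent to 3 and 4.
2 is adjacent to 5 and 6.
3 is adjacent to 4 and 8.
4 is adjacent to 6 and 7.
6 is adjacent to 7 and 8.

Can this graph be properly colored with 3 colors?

Yes

The chromatic number is 3. 4, 6, 7 are pairwise adjacent, so at least 3 colors are needed.
One proper 3-coloring: 1=green, 2=red, 3=blue, 4=red, 5=blue, 6=blue, 7=green, 8=red.
That is already a proper 3-coloring.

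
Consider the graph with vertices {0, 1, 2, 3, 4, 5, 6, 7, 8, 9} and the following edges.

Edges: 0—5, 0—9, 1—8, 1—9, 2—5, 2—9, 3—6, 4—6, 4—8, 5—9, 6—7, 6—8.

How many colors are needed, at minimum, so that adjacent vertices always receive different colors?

4, 6, 8 are mutually adjacent, so at least 3 colors are needed.
One proper 3-coloring: 0=green, 1=green, 2=green, 3=blue, 4=green, 5=blue, 6=red, 7=blue, 8=blue, 9=red. Every edge joins two different colors.

3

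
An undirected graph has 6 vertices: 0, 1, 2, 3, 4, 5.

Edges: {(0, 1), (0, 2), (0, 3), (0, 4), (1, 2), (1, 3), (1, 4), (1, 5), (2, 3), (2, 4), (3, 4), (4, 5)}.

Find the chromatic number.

0, 1, 2, 3, 4 are pairwise adjacent (a clique of size 5), so at least 5 colors are needed.
5 colors suffice: color a → {4}; color b → {1}; color c → {2, 5}; color d → {3}; color e → {0}. Each edge has distinct colors on its endpoints.

5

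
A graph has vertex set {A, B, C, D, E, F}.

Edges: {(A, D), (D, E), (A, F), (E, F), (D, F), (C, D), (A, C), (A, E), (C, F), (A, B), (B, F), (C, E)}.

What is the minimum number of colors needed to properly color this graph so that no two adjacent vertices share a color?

5

A, C, D, E, F are mutually adjacent (a clique of size 5), so at least 5 colors are needed.
5 colors suffice: color 1 → {A}; color 2 → {F}; color 3 → {B, E}; color 4 → {C}; color 5 → {D}. Every edge joins two different colors.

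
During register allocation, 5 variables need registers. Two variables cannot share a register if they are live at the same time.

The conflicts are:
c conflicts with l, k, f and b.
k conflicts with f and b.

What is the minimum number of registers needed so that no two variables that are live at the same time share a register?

c, k, b all conflict with each other, so at least 3 registers are needed.
3 registers suffice: register 1 → {c}; register 2 → {l, k}; register 3 → {f, b}. Each listed conflict is separated.

3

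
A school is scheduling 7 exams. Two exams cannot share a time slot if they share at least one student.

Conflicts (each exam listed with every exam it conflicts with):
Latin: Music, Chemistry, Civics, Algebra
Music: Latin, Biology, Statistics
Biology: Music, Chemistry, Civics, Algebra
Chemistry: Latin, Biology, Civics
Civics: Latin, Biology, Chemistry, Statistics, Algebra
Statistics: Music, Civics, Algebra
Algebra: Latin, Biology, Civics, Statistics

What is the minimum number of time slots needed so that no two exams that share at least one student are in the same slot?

Civics, Statistics, Algebra all conflict with each other, so at least 3 time slots are needed.
Using 3 time slots: Latin=3, Music=1, Biology=3, Chemistry=2, Civics=1, Statistics=3, Algebra=2. Each listed conflict is separated.

3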